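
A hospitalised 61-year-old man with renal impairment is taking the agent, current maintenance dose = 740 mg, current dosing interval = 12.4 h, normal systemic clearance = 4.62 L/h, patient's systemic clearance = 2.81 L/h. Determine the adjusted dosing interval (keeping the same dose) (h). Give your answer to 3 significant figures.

20.4 h

To keep the same average steady-state level, dosing rate must scale with clearance.
CL ratio = 2.81 / 4.62 = 0.6082
New interval (same dose) = 12.4 / 0.6082 = 20.39 h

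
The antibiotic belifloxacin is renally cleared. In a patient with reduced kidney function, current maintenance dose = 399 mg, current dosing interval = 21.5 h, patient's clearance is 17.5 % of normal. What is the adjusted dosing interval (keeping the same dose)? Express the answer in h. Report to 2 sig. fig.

120 h

To keep the same average steady-state level, dosing rate must scale with clearance.
CL ratio = 17.5 / 100 = 0.1750
New interval (same dose) = 21.5 / 0.1750 = 122.9 h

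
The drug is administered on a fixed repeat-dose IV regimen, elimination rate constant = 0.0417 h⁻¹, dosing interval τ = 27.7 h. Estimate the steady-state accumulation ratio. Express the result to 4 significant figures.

e^(−kτ) = e^(−0.04170 × 27.7) = 0.3150
Accumulation ratio R = 1 / (1 − e^(−kτ)) = 1 / (1 − 0.3150) = 1.460

1.460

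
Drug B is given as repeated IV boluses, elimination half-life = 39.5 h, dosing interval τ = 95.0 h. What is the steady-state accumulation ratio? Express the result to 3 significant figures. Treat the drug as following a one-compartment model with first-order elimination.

1.23

k = ln2 / t½ = 0.693147 / 39.5 = 0.01755 h⁻¹
e^(−kτ) = e^(−0.01755 × 95.0) = 0.1888
Accumulation ratio R = 1 / (1 − e^(−kτ)) = 1 / (1 − 0.1888) = 1.233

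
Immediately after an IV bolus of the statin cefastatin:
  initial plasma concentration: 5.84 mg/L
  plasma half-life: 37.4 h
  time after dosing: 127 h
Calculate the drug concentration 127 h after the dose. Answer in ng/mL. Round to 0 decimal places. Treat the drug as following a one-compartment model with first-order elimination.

555 ng/mL

k = ln2 / t½ = 0.693147 / 37.4 = 0.01853 h⁻¹
C = C₀ · e^(−k·t) = 5.840 × e^(−0.01853 × 127)
  = 5.840 × 0.09505 = 0.5551 mg/L
Convert: 0.5551 mg/L × 1000 = 555.1 ng/mL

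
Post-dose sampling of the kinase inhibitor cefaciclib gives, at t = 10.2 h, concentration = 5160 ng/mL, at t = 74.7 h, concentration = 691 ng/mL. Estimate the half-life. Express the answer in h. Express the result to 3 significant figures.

22.2 h

k = ln(C₁/C₂) / (t₂ − t₁) = ln(5160/691) / (74.7 − 10.2)
  = 2.011 / 64.50 = 0.03118 h⁻¹
t½ = ln2 / k = 0.693147 / 0.03118 = 22.23 h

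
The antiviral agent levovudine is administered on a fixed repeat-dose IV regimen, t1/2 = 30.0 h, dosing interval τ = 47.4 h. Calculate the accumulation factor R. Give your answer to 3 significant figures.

k = ln2 / t½ = 0.693147 / 30.0 = 0.02310 h⁻¹
e^(−kτ) = e^(−0.02310 × 47.4) = 0.3346
Accumulation ratio R = 1 / (1 − e^(−kτ)) = 1 / (1 − 0.3346) = 1.503

1.50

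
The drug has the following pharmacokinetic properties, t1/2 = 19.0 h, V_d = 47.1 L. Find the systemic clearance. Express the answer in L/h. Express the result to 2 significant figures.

k = ln2 / t½ = 0.693147 / 19.0 = 0.03648 h⁻¹
CL = k × Vd = 0.03648 × 47.1 = 1.718 L/h

1.7 L/h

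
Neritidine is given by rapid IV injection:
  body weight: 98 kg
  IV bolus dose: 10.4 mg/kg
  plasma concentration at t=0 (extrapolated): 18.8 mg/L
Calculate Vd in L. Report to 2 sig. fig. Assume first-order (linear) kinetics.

Dose = 10.4 × 98 = 1019 mg
Vd = Dose / C₀ = 1019 / 18.8 = 54.20 L

54 L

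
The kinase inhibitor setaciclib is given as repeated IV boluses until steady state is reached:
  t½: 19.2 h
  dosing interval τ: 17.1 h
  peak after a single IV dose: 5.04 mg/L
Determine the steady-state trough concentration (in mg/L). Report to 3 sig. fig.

5.90 mg/L

k = ln2 / t½ = 0.693147 / 19.2 = 0.03610 h⁻¹
e^(−kτ) = e^(−0.03610 × 17.1) = 0.5394
Accumulation ratio R = 1 / (1 − e^(−kτ)) = 1 / (1 − 0.5394) = 2.171
Steady-state trough = C₀ × R × e^(−kτ) = 5.04 × 2.171 × 0.5394 = 5.902 mg/L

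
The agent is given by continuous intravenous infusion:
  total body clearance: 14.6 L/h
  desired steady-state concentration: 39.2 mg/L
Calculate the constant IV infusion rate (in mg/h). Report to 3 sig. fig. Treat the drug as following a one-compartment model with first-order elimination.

572 mg/h

At steady state, infusion rate R₀ = Css × CL = 39.2 × 14.60 = 572.3 mg/h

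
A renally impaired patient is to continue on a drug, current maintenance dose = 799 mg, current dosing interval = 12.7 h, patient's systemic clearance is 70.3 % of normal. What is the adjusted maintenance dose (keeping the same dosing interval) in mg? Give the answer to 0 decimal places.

562 mg

To keep the same average steady-state level, dosing rate must scale with clearance.
CL ratio = 70.3 / 100 = 0.7030
New dose (same interval) = 799 × 0.7030 = 561.7 mg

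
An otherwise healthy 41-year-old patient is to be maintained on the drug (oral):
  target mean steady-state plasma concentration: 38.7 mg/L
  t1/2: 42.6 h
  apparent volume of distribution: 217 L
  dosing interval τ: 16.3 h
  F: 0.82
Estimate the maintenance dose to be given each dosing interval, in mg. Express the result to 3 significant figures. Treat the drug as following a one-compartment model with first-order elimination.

k = ln2 / t½ = 0.693147 / 42.6 = 0.01627 h⁻¹
CL = k × Vd = 0.01627 × 217 = 3.531 L/h
At steady state, F × (Dose/τ) = Css × CL.
Dose = Css × CL × τ / F = 38.7 × 3.531 × 16.3 / 0.82 = 2716 mg

2720 mg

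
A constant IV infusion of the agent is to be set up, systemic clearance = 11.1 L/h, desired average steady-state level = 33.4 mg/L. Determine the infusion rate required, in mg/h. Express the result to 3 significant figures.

At steady state, infusion rate R₀ = Css × CL = 33.4 × 11.10 = 370.7 mg/h

371 mg/h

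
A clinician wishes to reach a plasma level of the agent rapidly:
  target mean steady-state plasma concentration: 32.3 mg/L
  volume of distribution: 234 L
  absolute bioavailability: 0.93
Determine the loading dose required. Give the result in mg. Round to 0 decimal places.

LD = Css × Vd / F = 32.3 × 234 / 0.93 = 8127 mg

8127 mg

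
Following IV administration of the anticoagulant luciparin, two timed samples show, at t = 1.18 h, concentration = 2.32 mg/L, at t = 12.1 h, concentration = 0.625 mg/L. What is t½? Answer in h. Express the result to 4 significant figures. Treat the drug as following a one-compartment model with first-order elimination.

5.771 h

k = ln(C₁/C₂) / (t₂ − t₁) = ln(2.32/0.625) / (12.1 − 1.18)
  = 1.312 / 10.92 = 0.1201 h⁻¹
t½ = ln2 / k = 0.693147 / 0.1201 = 5.771 h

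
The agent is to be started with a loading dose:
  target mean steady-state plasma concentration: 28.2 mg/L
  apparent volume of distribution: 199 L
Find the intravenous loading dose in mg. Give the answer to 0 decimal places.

5612 mg

LD = Css × Vd = 28.2 × 199 = 5612 mg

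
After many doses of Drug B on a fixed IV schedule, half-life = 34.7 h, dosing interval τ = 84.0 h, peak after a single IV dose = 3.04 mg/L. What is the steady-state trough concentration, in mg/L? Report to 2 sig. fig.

k = ln2 / t½ = 0.693147 / 34.7 = 0.01998 h⁻¹
e^(−kτ) = e^(−0.01998 × 84.0) = 0.1867
Accumulation ratio R = 1 / (1 − e^(−kτ)) = 1 / (1 − 0.1867) = 1.230
Steady-state trough = C₀ × R × e^(−kτ) = 3.04 × 1.230 × 0.1867 = 0.6981 mg/L

0.70 mg/L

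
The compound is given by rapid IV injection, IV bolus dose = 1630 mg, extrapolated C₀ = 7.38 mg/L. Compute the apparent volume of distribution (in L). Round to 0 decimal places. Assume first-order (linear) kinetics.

Vd = Dose / C₀ = 1630 / 7.38 = 220.9 L

221 L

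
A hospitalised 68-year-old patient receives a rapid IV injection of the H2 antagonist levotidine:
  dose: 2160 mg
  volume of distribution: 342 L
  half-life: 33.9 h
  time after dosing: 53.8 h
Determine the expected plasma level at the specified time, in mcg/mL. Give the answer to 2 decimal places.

2.10 mcg/mL

C₀ = Dose / Vd = 2160 / 342 = 6.316 mg/L
k = ln2 / t½ = 0.693147 / 33.9 = 0.02045 h⁻¹
C = C₀ · e^(−k·t) = 6.316 × e^(−0.02045 × 53.8)
  = 6.316 × 0.3328 = 2.102 mg/L
(2.102 mg/L = 2.102 mcg/mL)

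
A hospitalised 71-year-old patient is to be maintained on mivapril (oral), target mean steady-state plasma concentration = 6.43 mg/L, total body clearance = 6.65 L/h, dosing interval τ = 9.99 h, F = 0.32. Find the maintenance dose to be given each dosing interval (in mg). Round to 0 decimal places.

1335 mg

At steady state, F × (Dose/τ) = Css × CL.
Dose = Css × CL × τ / F = 6.43 × 6.650 × 9.99 / 0.32 = 1335 mg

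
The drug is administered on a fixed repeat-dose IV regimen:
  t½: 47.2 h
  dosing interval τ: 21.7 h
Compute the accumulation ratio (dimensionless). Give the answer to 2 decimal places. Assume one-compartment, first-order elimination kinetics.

k = ln2 / t½ = 0.693147 / 47.2 = 0.01469 h⁻¹
e^(−kτ) = e^(−0.01469 × 21.7) = 0.7270
Accumulation ratio R = 1 / (1 − e^(−kτ)) = 1 / (1 − 0.7270) = 3.663

3.66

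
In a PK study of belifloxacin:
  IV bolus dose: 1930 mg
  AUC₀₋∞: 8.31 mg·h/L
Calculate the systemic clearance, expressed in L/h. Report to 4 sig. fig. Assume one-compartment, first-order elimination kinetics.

CL = Dose / AUC = 1930 / 8.31 = 232.3 L/h

232.3 L/h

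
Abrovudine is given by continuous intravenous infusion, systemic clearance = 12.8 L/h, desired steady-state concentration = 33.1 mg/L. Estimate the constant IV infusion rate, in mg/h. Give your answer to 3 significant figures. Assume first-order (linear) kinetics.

At steady state, infusion rate R₀ = Css × CL = 33.1 × 12.80 = 423.7 mg/h

424 mg/h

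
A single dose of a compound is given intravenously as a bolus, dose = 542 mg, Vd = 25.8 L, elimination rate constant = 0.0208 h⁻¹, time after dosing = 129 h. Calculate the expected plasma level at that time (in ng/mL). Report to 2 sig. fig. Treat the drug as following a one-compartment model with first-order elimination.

1400 ng/mL

C₀ = Dose / Vd = 542.0 / 25.8 = 21.01 mg/L
C = C₀ · e^(−k·t) = 21.01 × e^(−0.02080 × 129)
  = 21.01 × 0.06834 = 1.436 mg/L
Convert: 1.436 mg/L × 1000 = 1436 ng/mL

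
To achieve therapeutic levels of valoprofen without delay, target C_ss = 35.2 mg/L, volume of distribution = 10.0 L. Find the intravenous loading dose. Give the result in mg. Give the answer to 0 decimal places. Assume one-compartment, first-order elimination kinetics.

352 mg

LD = Css × Vd = 35.2 × 10.0 = 352.0 mg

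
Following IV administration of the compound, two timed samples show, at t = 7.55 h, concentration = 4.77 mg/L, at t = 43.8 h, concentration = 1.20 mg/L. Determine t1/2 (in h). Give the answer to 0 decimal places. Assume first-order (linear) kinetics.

18 h

k = ln(C₁/C₂) / (t₂ − t₁) = ln(4.77/1.20) / (43.8 − 7.55)
  = 1.380 / 36.25 = 0.03807 h⁻¹
t½ = ln2 / k = 0.693147 / 0.03807 = 18.21 h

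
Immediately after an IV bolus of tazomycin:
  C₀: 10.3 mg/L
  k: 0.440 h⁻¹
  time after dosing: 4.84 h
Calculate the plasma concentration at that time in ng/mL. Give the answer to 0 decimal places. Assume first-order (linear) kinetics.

C = C₀ · e^(−k·t) = 10.30 × e^(−0.4400 × 4.84)
  = 10.30 × 0.1189 = 1.225 mg/L
Convert: 1.225 mg/L × 1000 = 1225 ng/mL

1225 ng/mL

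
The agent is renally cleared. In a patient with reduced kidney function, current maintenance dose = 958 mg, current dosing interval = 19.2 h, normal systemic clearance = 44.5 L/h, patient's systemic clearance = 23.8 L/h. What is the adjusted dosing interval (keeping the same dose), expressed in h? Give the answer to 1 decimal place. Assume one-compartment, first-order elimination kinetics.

35.9 h

To keep the same average steady-state level, dosing rate must scale with clearance.
CL ratio = 23.8 / 44.5 = 0.5348
New interval (same dose) = 19.2 / 0.5348 = 35.90 h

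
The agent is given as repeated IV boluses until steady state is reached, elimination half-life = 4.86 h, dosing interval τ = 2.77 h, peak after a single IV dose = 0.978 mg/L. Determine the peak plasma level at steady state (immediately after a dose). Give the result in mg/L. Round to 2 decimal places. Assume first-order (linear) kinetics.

k = ln2 / t½ = 0.693147 / 4.86 = 0.1426 h⁻¹
e^(−kτ) = e^(−0.1426 × 2.77) = 0.6737
Accumulation ratio R = 1 / (1 − e^(−kτ)) = 1 / (1 − 0.6737) = 3.065
Steady-state peak = C₀ × R = 0.978 × 3.065 = 2.998 mg/L

3.00 mg/L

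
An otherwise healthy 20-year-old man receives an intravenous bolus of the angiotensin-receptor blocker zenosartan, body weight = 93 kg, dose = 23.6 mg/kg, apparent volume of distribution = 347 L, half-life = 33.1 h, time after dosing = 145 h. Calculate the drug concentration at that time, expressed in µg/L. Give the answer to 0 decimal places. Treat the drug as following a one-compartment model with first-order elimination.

Total dose = 23.6 × 93 = 2195 mg
C₀ = Dose / Vd = 2195 / 347 = 6.326 mg/L
k = ln2 / t½ = 0.693147 / 33.1 = 0.02094 h⁻¹
C = C₀ · e^(−k·t) = 6.326 × e^(−0.02094 × 145)
  = 6.326 × 0.04801 = 0.3037 mg/L
Convert: 0.3037 mg/L × 1000 = 303.7 µg/L

304 µg/L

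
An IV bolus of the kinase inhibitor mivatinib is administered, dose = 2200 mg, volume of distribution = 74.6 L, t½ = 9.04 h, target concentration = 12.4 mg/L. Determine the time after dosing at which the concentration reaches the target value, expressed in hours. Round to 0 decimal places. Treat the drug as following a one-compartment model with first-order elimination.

11 h

C₀ = Dose / Vd = 2200 / 74.6 = 29.49 mg/L
k = ln2 / t½ = 0.693147 / 9.04 = 0.07668 h⁻¹
t = ln(C₀ / C) / k = ln(29.49 / 12.4) / 0.07668
  = ln(2.378) / 0.07668 = 0.8663 / 0.07668 = 11.30 h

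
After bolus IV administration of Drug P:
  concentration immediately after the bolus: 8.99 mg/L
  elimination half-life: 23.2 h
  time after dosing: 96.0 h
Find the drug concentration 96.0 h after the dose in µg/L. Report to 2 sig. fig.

k = ln2 / t½ = 0.693147 / 23.2 = 0.02988 h⁻¹
C = C₀ · e^(−k·t) = 8.990 × e^(−0.02988 × 96.0)
  = 8.990 × 0.05679 = 0.5105 mg/L
Convert: 0.5105 mg/L × 1000 = 510.5 µg/L

510 µg/L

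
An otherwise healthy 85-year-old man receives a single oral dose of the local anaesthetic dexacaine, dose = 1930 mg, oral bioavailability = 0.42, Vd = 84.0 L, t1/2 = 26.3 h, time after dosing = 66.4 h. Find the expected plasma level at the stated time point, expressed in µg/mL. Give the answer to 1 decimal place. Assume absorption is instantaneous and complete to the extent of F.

Amount reaching circulation = F × Dose = 0.42 × 1930 = 810.6 mg
C₀ = F·Dose / Vd = 810.6 / 84.0 = 9.650 mg/L
k = ln2 / t½ = 0.693147 / 26.3 = 0.02636 h⁻¹
C = C₀ · e^(−k·t) = 9.650 × e^(−0.02636 × 66.4)
  = 9.650 × 0.1737 = 1.676 mg/L
(1.676 mg/L = 1.676 µg/mL)

1.7 µg/mL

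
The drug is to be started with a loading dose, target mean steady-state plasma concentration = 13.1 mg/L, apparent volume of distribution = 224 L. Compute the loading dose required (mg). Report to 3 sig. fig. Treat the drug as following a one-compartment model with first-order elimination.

2930 mg

LD = Css × Vd = 13.1 × 224 = 2934 mg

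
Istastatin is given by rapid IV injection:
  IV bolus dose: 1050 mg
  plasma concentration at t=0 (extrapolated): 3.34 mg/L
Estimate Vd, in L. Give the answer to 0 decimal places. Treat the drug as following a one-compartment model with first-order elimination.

Vd = Dose / C₀ = 1050 / 3.34 = 314.4 L

314 L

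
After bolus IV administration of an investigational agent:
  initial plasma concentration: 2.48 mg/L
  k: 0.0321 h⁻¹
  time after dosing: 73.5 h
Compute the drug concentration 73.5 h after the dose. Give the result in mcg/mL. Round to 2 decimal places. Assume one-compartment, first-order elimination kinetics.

C = C₀ · e^(−k·t) = 2.480 × e^(−0.03210 × 73.5)
  = 2.480 × 0.09448 = 0.2343 mg/L
(0.2343 mg/L = 0.2343 mcg/mL)

0.23 mcg/mL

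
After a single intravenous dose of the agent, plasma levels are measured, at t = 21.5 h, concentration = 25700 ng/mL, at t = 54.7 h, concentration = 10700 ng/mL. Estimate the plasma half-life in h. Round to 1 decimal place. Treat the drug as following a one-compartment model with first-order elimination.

26.3 h

k = ln(C₁/C₂) / (t₂ − t₁) = ln(25700/10700) / (54.7 − 21.5)
  = 0.8762 / 33.20 = 0.02639 h⁻¹
t½ = ln2 / k = 0.693147 / 0.02639 = 26.27 h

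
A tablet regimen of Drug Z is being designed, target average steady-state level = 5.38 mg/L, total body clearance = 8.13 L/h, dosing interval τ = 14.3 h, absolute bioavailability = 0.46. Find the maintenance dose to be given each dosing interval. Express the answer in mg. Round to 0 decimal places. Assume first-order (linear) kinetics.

At steady state, F × (Dose/τ) = Css × CL.
Dose = Css × CL × τ / F = 5.38 × 8.130 × 14.3 / 0.46 = 1360 mg

1360 mg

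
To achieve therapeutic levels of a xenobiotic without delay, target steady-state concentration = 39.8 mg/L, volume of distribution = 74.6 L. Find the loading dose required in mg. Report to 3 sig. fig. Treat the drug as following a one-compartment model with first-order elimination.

LD = Css × Vd = 39.8 × 74.6 = 2969 mg

2970 mg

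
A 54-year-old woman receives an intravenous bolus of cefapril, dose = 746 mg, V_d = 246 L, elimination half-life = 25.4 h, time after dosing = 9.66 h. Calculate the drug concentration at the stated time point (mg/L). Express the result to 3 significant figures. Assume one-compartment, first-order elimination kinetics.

C₀ = Dose / Vd = 746.0 / 246 = 3.033 mg/L
k = ln2 / t½ = 0.693147 / 25.4 = 0.02729 h⁻¹
C = C₀ · e^(−k·t) = 3.033 × e^(−0.02729 × 9.66)
  = 3.033 × 0.7683 = 2.330 mg/L

2.33 mg/L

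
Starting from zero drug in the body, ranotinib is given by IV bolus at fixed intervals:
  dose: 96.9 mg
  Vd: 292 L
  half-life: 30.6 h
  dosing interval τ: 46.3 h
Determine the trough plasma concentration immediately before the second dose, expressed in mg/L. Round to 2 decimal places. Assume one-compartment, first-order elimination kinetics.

C₀ per dose = Dose / Vd = 96.9 / 292 = 0.3318 mg/L
k = ln2 / t½ = 0.693147 / 30.6 = 0.02265 h⁻¹
Fraction remaining after one interval: r = e^(−kτ) = e^(−0.02265 × 46.3) = 0.3504
Before dose 2, 1 dose has been given (aged 1τ).
C_trough = C₀ × r = 0.3318 × 0.3504 = 0.1163 mg/L

0.12 mg/L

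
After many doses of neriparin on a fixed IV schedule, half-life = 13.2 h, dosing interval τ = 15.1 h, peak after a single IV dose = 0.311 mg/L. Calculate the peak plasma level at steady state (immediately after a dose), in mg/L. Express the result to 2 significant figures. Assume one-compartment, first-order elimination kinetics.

0.57 mg/L

k = ln2 / t½ = 0.693147 / 13.2 = 0.05251 h⁻¹
e^(−kτ) = e^(−0.05251 × 15.1) = 0.4525
Accumulation ratio R = 1 / (1 − e^(−kτ)) = 1 / (1 − 0.4525) = 1.826
Steady-state peak = C₀ × R = 0.311 × 1.826 = 0.5679 mg/L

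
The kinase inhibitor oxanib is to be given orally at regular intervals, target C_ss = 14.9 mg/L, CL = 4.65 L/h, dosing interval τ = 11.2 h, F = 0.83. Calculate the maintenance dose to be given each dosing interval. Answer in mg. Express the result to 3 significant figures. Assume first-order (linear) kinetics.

935 mg

At steady state, F × (Dose/τ) = Css × CL.
Dose = Css × CL × τ / F = 14.9 × 4.650 × 11.2 / 0.83 = 934.9 mg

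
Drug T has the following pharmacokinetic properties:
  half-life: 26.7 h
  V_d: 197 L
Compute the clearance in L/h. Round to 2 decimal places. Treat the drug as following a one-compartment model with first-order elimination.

5.11 L/h

k = ln2 / t½ = 0.693147 / 26.7 = 0.02596 h⁻¹
CL = k × Vd = 0.02596 × 197 = 5.114 L/h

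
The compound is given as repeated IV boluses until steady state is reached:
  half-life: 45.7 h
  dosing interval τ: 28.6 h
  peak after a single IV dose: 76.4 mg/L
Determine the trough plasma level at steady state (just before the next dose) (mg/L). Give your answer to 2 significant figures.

k = ln2 / t½ = 0.693147 / 45.7 = 0.01517 h⁻¹
e^(−kτ) = e^(−0.01517 × 28.6) = 0.6480
Accumulation ratio R = 1 / (1 − e^(−kτ)) = 1 / (1 − 0.6480) = 2.841
Steady-state trough = C₀ × R × e^(−kτ) = 76.4 × 2.841 × 0.6480 = 140.6 mg/L

140 mg/L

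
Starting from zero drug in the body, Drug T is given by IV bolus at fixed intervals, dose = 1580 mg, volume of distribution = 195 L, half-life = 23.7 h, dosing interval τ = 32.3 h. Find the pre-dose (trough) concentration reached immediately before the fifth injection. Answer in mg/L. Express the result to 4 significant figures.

C₀ per dose = Dose / Vd = 1580 / 195 = 8.103 mg/L
k = ln2 / t½ = 0.693147 / 23.7 = 0.02925 h⁻¹
Fraction remaining after one interval: r = e^(−kτ) = e^(−0.02925 × 32.3) = 0.3888
Before dose 5, 4 doses have been given (aged 1τ, 2τ, 3τ, 4τ).
C_trough = C₀ × (r + r² + … + r^4) = C₀ × r(1−r^4)/(1−r)
        = 8.103 × 0.3888 × (1 − 0.02285) / (1 − 0.3888) = 5.037 mg/L

5.037 mg/L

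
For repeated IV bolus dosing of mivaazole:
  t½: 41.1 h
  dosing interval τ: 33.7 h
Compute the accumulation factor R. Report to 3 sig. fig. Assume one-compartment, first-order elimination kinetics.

2.31

k = ln2 / t½ = 0.693147 / 41.1 = 0.01686 h⁻¹
e^(−kτ) = e^(−0.01686 × 33.7) = 0.5666
Accumulation ratio R = 1 / (1 − e^(−kτ)) = 1 / (1 − 0.5666) = 2.307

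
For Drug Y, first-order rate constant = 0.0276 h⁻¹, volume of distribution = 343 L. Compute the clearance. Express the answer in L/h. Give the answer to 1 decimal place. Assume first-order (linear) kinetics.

9.5 L/h

CL = k × Vd = 0.0276 × 343 = 9.467 L/h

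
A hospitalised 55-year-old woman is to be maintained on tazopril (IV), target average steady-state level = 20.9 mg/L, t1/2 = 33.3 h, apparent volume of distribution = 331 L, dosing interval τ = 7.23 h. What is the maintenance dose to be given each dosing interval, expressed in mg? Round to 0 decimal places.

k = ln2 / t½ = 0.693147 / 33.3 = 0.02082 h⁻¹
CL = k × Vd = 0.02082 × 331 = 6.891 L/h
At steady state, Dose/τ = Css × CL.
Dose = Css × CL × τ = 20.9 × 6.891 × 7.23 = 1041 mg

1041 mg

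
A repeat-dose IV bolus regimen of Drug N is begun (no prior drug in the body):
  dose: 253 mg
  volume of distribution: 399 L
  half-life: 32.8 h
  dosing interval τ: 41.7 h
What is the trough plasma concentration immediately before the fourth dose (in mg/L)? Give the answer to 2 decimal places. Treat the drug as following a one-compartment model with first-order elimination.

C₀ per dose = Dose / Vd = 253 / 399 = 0.6341 mg/L
k = ln2 / t½ = 0.693147 / 32.8 = 0.02113 h⁻¹
Fraction remaining after one interval: r = e^(−kτ) = e^(−0.02113 × 41.7) = 0.4143
Before dose 4, 3 doses have been given (aged 1τ, 2τ, 3τ).
C_trough = C₀ × (r + r² + … + r^3) = C₀ × r(1−r^3)/(1−r)
        = 0.6341 × 0.4143 × (1 − 0.07111) / (1 − 0.4143) = 0.4166 mg/L

0.42 mg/L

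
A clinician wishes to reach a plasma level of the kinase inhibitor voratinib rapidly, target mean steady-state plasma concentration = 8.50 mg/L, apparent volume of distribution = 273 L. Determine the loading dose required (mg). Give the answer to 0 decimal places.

LD = Css × Vd = 8.50 × 273 = 2321 mg

2321 mg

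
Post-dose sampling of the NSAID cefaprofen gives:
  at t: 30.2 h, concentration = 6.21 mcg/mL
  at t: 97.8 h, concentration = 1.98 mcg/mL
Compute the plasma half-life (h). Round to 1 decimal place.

41.0 h

k = ln(C₁/C₂) / (t₂ − t₁) = ln(6.21/1.98) / (97.8 − 30.2)
  = 1.143 / 67.60 = 0.01691 h⁻¹
t½ = ln2 / k = 0.693147 / 0.01691 = 40.99 h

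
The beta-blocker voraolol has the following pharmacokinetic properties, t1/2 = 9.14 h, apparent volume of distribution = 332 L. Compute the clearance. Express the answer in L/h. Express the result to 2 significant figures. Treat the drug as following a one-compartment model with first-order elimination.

k = ln2 / t½ = 0.693147 / 9.14 = 0.07584 h⁻¹
CL = k × Vd = 0.07584 × 332 = 25.18 L/h

25 L/h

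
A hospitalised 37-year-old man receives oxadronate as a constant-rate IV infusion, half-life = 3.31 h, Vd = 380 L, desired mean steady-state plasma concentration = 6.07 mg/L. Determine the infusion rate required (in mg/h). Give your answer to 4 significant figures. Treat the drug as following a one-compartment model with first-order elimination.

483.0 mg/h

k = ln2 / t½ = 0.693147 / 3.31 = 0.2094 h⁻¹
CL = k × Vd = 0.2094 × 380 = 79.57 L/h
At steady state, infusion rate R₀ = Css × CL = 6.07 × 79.57 = 483.0 mg/h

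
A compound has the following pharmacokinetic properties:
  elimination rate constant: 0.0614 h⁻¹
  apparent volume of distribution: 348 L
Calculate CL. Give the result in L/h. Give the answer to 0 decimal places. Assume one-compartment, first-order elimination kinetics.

21 L/h

CL = k × Vd = 0.0614 × 348 = 21.37 L/h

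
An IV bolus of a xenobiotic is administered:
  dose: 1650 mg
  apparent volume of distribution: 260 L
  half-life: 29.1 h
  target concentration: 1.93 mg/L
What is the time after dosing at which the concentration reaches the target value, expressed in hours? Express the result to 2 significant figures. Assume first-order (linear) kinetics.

C₀ = Dose / Vd = 1650 / 260 = 6.346 mg/L
k = ln2 / t½ = 0.693147 / 29.1 = 0.02382 h⁻¹
t = ln(C₀ / C) / k = ln(6.346 / 1.93) / 0.02382
  = ln(3.288) / 0.02382 = 1.190 / 0.02382 = 49.96 h

50 h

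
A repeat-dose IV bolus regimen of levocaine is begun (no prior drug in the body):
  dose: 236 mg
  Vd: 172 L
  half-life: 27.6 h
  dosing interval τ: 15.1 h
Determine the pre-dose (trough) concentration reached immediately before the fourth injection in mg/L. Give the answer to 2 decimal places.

C₀ per dose = Dose / Vd = 236 / 172 = 1.372 mg/L
k = ln2 / t½ = 0.693147 / 27.6 = 0.02511 h⁻¹
Fraction remaining after one interval: r = e^(−kτ) = e^(−0.02511 × 15.1) = 0.6844
Before dose 4, 3 doses have been given (aged 1τ, 2τ, 3τ).
C_trough = C₀ × (r + r² + … + r^3) = C₀ × r(1−r^3)/(1−r)
        = 1.372 × 0.6844 × (1 − 0.3206) / (1 − 0.6844) = 2.021 mg/L

2.02 mg/L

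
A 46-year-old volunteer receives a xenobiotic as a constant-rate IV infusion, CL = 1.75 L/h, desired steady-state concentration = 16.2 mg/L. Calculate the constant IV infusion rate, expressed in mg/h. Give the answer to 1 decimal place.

At steady state, infusion rate R₀ = Css × CL = 16.2 × 1.750 = 28.35 mg/h

28.4 mg/h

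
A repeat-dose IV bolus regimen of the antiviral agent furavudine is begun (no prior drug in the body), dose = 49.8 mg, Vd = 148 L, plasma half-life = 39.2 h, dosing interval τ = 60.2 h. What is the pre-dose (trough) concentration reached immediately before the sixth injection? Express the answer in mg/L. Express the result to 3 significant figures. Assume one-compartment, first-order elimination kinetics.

0.176 mg/L

C₀ per dose = Dose / Vd = 49.8 / 148 = 0.3365 mg/L
k = ln2 / t½ = 0.693147 / 39.2 = 0.01768 h⁻¹
Fraction remaining after one interval: r = e^(−kτ) = e^(−0.01768 × 60.2) = 0.3450
Before dose 6, 5 doses have been given (aged 1τ, 2τ, 3τ, 4τ, 5τ).
C_trough = C₀ × (r + r² + … + r^5) = C₀ × r(1−r^5)/(1−r)
        = 0.3365 × 0.3450 × (1 − 0.004888) / (1 − 0.3450) = 0.1764 mg/L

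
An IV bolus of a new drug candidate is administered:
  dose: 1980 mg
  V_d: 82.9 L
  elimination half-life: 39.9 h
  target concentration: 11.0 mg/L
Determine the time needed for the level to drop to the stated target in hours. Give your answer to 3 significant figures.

44.6 h

C₀ = Dose / Vd = 1980 / 82.9 = 23.88 mg/L
k = ln2 / t½ = 0.693147 / 39.9 = 0.01737 h⁻¹
t = ln(C₀ / C) / k = ln(23.88 / 11.0) / 0.01737
  = ln(2.171) / 0.01737 = 0.7752 / 0.01737 = 44.63 h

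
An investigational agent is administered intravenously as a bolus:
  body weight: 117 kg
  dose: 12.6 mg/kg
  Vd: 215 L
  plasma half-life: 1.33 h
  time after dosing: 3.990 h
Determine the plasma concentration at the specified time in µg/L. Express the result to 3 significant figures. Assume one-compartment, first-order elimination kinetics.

Total dose = 12.6 × 117 = 1474 mg
C₀ = Dose / Vd = 1474 / 215 = 6.856 mg/L
k = ln2 / t½ = 0.693147 / 1.33 = 0.5212 h⁻¹
t / t½ = 3.990 / 1.33 = 3 half-lives
C = C₀ × (1/2)^3 = 6.856 × 0.1250 = 0.8570 mg/L
Convert: 0.8570 mg/L × 1000 = 857.0 µg/L

857 µg/L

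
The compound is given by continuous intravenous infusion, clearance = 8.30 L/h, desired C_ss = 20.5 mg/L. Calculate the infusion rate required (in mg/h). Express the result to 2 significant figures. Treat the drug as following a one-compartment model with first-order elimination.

170 mg/h

At steady state, infusion rate R₀ = Css × CL = 20.5 × 8.300 = 170.2 mg/h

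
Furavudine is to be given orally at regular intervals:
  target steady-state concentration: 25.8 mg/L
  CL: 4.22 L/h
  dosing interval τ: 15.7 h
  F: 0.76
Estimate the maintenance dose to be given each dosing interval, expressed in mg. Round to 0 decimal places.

At steady state, F × (Dose/τ) = Css × CL.
Dose = Css × CL × τ / F = 25.8 × 4.220 × 15.7 / 0.76 = 2249 mg

2249 mg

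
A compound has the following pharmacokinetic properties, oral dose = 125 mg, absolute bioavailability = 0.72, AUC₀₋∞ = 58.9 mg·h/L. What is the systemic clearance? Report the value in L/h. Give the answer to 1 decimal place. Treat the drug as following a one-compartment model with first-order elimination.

CL = F·Dose / AUC = 0.72 × 125 / 58.9 = 1.528 L/h

1.5 L/h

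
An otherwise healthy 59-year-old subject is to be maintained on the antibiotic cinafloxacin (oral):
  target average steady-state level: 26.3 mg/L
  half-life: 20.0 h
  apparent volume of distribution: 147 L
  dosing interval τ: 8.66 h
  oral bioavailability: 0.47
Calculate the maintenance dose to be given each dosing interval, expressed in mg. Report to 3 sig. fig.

k = ln2 / t½ = 0.693147 / 20.0 = 0.03466 h⁻¹
CL = k × Vd = 0.03466 × 147 = 5.095 L/h
At steady state, F × (Dose/τ) = Css × CL.
Dose = Css × CL × τ / F = 26.3 × 5.095 × 8.66 / 0.47 = 2469 mg

2470 mg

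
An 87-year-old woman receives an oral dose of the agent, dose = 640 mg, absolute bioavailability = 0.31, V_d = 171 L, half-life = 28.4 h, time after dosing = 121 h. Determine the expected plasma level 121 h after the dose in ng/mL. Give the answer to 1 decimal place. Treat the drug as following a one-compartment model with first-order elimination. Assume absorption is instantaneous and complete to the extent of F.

60.5 ng/mL

Amount reaching circulation = F × Dose = 0.31 × 640.0 = 198.4 mg
C₀ = F·Dose / Vd = 198.4 / 171 = 1.160 mg/L
k = ln2 / t½ = 0.693147 / 28.4 = 0.02441 h⁻¹
C = C₀ · e^(−k·t) = 1.160 × e^(−0.02441 × 121)
  = 1.160 × 0.05215 = 0.06049 mg/L
Convert: 0.06049 mg/L × 1000 = 60.49 ng/mL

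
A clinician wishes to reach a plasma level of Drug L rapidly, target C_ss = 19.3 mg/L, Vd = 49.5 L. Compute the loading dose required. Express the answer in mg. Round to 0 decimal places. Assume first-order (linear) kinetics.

955 mg

LD = Css × Vd = 19.3 × 49.5 = 955.4 mg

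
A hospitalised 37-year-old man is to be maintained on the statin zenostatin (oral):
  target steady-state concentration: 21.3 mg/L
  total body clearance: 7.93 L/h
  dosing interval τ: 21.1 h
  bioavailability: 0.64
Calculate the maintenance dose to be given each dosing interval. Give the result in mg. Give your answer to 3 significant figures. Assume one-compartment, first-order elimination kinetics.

At steady state, F × (Dose/τ) = Css × CL.
Dose = Css × CL × τ / F = 21.3 × 7.930 × 21.1 / 0.64 = 5569 mg

5570 mg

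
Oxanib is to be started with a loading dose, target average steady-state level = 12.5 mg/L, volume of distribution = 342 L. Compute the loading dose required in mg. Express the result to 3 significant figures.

4280 mg

LD = Css × Vd = 12.5 × 342 = 4275 mg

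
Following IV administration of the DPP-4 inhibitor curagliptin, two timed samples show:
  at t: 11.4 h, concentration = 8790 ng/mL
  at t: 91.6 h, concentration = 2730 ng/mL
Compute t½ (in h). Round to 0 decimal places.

48 h

k = ln(C₁/C₂) / (t₂ − t₁) = ln(8790/2730) / (91.6 − 11.4)
  = 1.169 / 80.20 = 0.01458 h⁻¹
t½ = ln2 / k = 0.693147 / 0.01458 = 47.54 h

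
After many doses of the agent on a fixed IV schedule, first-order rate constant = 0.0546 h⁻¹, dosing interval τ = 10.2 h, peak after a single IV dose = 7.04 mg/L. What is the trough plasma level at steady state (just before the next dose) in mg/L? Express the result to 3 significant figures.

e^(−kτ) = e^(−0.05460 × 10.2) = 0.5730
Accumulation ratio R = 1 / (1 − e^(−kτ)) = 1 / (1 − 0.5730) = 2.342
Steady-state trough = C₀ × R × e^(−kτ) = 7.04 × 2.342 × 0.5730 = 9.447 mg/L

9.45 mg/L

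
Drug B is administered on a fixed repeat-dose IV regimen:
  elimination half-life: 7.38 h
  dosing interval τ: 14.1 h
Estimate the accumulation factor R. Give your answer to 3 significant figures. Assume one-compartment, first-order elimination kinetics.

1.36

k = ln2 / t½ = 0.693147 / 7.38 = 0.09392 h⁻¹
e^(−kτ) = e^(−0.09392 × 14.1) = 0.2660
Accumulation ratio R = 1 / (1 − e^(−kτ)) = 1 / (1 − 0.2660) = 1.362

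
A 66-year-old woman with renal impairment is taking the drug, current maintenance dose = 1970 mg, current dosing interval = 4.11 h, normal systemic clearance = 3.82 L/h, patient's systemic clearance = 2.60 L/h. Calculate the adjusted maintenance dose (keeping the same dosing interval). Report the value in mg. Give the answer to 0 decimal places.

1341 mg

To keep the same average steady-state level, dosing rate must scale with clearance.
CL ratio = 2.60 / 3.82 = 0.6806
New dose (same interval) = 1970 × 0.6806 = 1341 mg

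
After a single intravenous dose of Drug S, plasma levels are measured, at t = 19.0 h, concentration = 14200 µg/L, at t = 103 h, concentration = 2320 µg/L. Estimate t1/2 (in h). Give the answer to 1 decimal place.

k = ln(C₁/C₂) / (t₂ − t₁) = ln(14200/2320) / (103 − 19.0)
  = 1.812 / 84.00 = 0.02157 h⁻¹
t½ = ln2 / k = 0.693147 / 0.02157 = 32.13 h

32.1 h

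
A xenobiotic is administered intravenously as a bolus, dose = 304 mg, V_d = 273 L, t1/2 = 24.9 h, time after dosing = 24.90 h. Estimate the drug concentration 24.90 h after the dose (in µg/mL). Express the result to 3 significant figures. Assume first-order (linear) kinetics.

0.557 µg/mL

C₀ = Dose / Vd = 304.0 / 273 = 1.114 mg/L
k = ln2 / t½ = 0.693147 / 24.9 = 0.02784 h⁻¹
t / t½ = 24.90 / 24.9 = 1 half-lives
C = C₀ × (1/2)^1 = 1.114 × 0.5000 = 0.5570 mg/L
(0.5570 mg/L = 0.5570 µg/mL)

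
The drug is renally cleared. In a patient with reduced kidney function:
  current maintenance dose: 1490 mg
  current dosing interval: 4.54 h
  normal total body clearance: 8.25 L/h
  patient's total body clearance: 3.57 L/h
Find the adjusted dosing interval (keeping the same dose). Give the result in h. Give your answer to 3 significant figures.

To keep the same average steady-state level, dosing rate must scale with clearance.
CL ratio = 3.57 / 8.25 = 0.4327
New interval (same dose) = 4.54 / 0.4327 = 10.49 h

10.5 h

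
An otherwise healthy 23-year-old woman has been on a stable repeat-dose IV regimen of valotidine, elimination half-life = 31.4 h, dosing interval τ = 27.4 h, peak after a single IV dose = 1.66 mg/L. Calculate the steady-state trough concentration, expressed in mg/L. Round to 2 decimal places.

k = ln2 / t½ = 0.693147 / 31.4 = 0.02207 h⁻¹
e^(−kτ) = e^(−0.02207 × 27.4) = 0.5462
Accumulation ratio R = 1 / (1 − e^(−kτ)) = 1 / (1 − 0.5462) = 2.204
Steady-state trough = C₀ × R × e^(−kτ) = 1.66 × 2.204 × 0.5462 = 1.998 mg/L

2.00 mg/L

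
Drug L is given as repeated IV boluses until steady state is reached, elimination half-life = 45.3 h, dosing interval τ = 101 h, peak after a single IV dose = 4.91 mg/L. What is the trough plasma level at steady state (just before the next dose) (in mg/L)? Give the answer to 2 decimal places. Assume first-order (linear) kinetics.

k = ln2 / t½ = 0.693147 / 45.3 = 0.01530 h⁻¹
e^(−kτ) = e^(−0.01530 × 101) = 0.2132
Accumulation ratio R = 1 / (1 − e^(−kτ)) = 1 / (1 − 0.2132) = 1.271
Steady-state trough = C₀ × R × e^(−kτ) = 4.91 × 1.271 × 0.2132 = 1.330 mg/L

1.33 mg/L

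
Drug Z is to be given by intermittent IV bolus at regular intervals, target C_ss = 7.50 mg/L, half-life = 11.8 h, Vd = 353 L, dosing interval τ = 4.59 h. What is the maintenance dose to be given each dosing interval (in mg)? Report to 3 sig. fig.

714 mg

k = ln2 / t½ = 0.693147 / 11.8 = 0.05874 h⁻¹
CL = k × Vd = 0.05874 × 353 = 20.74 L/h
At steady state, Dose/τ = Css × CL.
Dose = Css × CL × τ = 7.50 × 20.74 × 4.59 = 714.0 mg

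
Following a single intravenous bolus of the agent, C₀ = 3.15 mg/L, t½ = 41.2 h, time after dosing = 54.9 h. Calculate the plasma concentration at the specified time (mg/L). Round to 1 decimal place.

k = ln2 / t½ = 0.693147 / 41.2 = 0.01682 h⁻¹
C = C₀ · e^(−k·t) = 3.150 × e^(−0.01682 × 54.9)
  = 3.150 × 0.3972 = 1.251 mg/L

1.3 mg/L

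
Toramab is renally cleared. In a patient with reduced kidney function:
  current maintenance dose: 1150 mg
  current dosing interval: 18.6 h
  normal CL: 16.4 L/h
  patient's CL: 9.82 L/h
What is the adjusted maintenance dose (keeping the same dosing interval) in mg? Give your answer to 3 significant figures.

689 mg

To keep the same average steady-state level, dosing rate must scale with clearance.
CL ratio = 9.82 / 16.4 = 0.5988
New dose (same interval) = 1150 × 0.5988 = 688.6 mg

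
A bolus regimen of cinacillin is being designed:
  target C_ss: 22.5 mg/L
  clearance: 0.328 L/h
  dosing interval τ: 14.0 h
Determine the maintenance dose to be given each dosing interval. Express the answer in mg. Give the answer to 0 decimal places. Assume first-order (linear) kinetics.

At steady state, Dose/τ = Css × CL.
Dose = Css × CL × τ = 22.5 × 0.3280 × 14.0 = 103.3 mg

103 mg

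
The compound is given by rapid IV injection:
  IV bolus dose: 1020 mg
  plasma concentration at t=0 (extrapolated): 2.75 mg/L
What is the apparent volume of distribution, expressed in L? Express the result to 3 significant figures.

371 L

Vd = Dose / C₀ = 1020 / 2.75 = 370.9 L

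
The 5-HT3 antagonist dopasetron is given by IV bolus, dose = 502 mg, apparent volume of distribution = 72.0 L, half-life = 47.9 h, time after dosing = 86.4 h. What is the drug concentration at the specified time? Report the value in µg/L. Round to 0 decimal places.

1997 µg/L

C₀ = Dose / Vd = 502.0 / 72.0 = 6.972 mg/L
k = ln2 / t½ = 0.693147 / 47.9 = 0.01447 h⁻¹
C = C₀ · e^(−k·t) = 6.972 × e^(−0.01447 × 86.4)
  = 6.972 × 0.2864 = 1.997 mg/L
Convert: 1.997 mg/L × 1000 = 1997 µg/L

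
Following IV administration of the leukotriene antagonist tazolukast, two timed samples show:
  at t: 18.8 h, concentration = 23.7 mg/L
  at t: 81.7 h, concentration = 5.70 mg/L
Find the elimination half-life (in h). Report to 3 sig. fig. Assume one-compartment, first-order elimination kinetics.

k = ln(C₁/C₂) / (t₂ − t₁) = ln(23.7/5.70) / (81.7 − 18.8)
  = 1.425 / 62.90 = 0.02266 h⁻¹
t½ = ln2 / k = 0.693147 / 0.02266 = 30.59 h

30.6 h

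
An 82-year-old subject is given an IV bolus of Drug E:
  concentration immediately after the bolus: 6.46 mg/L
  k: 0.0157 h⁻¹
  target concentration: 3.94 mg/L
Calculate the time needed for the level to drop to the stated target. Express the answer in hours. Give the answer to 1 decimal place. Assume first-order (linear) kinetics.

31.5 h

t = ln(C₀ / C) / k = ln(6.460 / 3.94) / 0.01570
  = ln(1.640) / 0.01570 = 0.4947 / 0.01570 = 31.51 h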